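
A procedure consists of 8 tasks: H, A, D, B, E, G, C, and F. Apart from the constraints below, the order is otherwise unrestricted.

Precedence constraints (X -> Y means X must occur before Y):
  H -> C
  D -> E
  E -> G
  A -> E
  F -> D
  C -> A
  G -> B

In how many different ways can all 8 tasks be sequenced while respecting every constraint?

2 tasks have no prerequisites (H, F), so any of them could come first.
Counting all ways to extend the partial order to a total order gives 10.

10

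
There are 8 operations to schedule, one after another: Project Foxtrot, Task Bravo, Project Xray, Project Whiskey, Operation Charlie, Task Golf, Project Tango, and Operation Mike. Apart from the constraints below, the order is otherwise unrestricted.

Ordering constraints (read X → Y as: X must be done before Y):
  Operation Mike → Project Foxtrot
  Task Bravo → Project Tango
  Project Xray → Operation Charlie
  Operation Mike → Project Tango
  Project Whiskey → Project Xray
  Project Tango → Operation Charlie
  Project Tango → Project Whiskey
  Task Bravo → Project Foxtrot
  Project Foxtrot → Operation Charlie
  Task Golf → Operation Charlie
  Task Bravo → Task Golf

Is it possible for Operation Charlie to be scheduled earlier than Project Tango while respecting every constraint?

The constraints give a chain Project Tango → Operation Charlie, which forces Project Tango before Operation Charlie.
Hence Operation Charlie can never be scheduled before Project Tango.

No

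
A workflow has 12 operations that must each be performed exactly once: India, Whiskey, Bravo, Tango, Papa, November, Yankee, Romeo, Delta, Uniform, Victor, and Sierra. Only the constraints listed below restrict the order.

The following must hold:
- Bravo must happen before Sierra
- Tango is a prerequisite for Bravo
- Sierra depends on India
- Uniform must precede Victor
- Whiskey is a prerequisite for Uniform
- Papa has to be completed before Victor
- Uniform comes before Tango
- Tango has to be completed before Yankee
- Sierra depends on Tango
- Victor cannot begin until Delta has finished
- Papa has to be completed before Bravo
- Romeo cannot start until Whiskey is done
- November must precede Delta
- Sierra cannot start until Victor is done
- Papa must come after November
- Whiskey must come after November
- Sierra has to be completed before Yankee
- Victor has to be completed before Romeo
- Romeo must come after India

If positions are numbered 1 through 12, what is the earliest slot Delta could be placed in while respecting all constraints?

The only operation forced before Delta (directly or transitively) is November.
So at minimum 1 operation comes before Delta, putting Delta no earlier than position 2. That position is achievable by scheduling exactly that predecessor first.

2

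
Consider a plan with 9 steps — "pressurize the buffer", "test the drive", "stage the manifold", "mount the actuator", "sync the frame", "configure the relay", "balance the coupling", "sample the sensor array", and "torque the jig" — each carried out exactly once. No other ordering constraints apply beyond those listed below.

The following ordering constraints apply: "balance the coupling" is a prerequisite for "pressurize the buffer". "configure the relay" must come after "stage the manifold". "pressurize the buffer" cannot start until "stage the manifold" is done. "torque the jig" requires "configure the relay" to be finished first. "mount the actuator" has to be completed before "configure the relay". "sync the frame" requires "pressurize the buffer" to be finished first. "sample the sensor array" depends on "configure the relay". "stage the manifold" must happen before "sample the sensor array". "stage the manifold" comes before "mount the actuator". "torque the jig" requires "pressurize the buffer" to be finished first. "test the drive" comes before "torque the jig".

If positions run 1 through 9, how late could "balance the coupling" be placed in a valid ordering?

Following every chain forward from "balance the coupling", the steps that must come later are "pressurize the buffer", "sync the frame", "torque the jig" — 3 of them.
So at least 3 steps follow "balance the coupling", putting "balance the coupling" no later than position 6. That position is achievable by scheduling everything else first.

6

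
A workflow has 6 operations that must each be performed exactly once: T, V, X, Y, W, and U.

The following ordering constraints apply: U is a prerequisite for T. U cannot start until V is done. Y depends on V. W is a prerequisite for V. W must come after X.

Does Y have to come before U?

No

Nothing in the constraints links Y and U; they are unordered relative to each other.
So Y can come before U or after — it is not forced.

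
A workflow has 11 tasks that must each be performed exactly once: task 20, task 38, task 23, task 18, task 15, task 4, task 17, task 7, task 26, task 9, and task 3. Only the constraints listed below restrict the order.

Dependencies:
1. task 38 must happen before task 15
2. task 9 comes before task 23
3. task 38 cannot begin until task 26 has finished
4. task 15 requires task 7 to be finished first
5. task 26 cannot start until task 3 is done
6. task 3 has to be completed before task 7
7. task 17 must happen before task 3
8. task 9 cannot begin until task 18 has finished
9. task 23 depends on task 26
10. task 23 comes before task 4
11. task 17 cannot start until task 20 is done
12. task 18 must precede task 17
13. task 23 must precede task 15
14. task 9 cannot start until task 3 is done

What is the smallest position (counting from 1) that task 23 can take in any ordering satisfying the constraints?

7

Every task that must precede task 23 has to come before it. Tracing all chains that end at task 23, those tasks are: task 20, task 18, task 17, task 26, task 9, task 3 — 6 in total.
So at minimum 6 tasks come before task 23, putting task 23 no earlier than position 7. That position is achievable by scheduling exactly those predecessors first.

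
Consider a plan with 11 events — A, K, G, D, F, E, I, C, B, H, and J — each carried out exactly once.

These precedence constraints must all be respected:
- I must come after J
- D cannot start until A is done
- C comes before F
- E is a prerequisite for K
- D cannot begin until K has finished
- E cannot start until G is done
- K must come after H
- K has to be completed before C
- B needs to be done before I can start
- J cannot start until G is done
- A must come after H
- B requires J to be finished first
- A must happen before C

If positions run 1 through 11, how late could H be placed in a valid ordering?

6

Every event that must follow H has to come after it. Tracing all chains starting from H, those events are: A, K, D, F, C — 5 in total.
So at least 5 events follow H, putting H no later than position 6. That position is achievable by scheduling everything else first.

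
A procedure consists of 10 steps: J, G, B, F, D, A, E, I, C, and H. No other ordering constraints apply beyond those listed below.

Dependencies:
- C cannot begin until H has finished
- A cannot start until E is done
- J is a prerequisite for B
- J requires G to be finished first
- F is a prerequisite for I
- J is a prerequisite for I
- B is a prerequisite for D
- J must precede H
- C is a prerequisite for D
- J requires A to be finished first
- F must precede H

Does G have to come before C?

Yes

There is a constraint chain G → J → H → C.
So G must precede C in any valid ordering.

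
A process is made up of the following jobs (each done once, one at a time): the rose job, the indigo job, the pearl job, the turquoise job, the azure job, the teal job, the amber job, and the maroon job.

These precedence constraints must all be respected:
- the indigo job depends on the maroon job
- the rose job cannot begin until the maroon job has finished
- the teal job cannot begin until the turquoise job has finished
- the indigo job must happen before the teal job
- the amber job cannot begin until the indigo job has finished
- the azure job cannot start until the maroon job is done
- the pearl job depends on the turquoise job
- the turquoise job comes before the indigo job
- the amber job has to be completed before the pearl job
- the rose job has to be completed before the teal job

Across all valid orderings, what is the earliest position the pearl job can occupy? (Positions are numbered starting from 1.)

The jobs that are forced before the pearl job, directly or transitively, are the indigo job, the turquoise job, the amber job, the maroon job. That's 4 jobs.
So at minimum 4 jobs come before the pearl job, putting the pearl job no earlier than position 5. That position is achievable by scheduling exactly those predecessors first.

5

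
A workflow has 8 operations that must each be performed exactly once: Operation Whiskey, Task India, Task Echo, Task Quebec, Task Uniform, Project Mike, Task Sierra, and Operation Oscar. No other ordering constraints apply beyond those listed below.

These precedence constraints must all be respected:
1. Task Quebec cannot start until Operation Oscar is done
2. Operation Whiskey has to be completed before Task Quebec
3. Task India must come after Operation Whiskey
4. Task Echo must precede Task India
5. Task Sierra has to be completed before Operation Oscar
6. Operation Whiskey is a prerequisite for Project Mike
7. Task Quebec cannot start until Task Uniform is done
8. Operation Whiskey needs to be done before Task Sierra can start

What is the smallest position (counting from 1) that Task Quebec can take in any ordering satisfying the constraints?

5

Every operation that must precede Task Quebec has to come before it. Tracing all chains that end at Task Quebec, those operations are: Operation Whiskey, Task Uniform, Task Sierra, Operation Oscar — 4 in total.
With 4 mandatory predecessors, the earliest Task Quebec can sit is position 4+1 = 5, and placing just those 4 first achieves it.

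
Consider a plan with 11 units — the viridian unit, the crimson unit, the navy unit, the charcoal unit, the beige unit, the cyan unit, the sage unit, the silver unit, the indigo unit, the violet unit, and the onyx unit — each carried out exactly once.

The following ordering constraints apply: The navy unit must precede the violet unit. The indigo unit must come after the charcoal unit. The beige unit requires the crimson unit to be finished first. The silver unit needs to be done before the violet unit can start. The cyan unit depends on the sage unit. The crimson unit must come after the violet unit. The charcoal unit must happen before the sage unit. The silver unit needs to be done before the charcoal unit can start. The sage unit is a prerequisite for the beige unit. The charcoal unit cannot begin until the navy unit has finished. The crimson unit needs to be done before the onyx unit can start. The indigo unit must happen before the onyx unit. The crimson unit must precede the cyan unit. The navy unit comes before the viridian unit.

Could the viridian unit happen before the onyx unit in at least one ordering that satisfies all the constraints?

Yes

No chain of constraints runs from the onyx unit to the viridian unit, so the onyx unit is not required to come first.
That means at least one valid schedule has the viridian unit before the onyx unit.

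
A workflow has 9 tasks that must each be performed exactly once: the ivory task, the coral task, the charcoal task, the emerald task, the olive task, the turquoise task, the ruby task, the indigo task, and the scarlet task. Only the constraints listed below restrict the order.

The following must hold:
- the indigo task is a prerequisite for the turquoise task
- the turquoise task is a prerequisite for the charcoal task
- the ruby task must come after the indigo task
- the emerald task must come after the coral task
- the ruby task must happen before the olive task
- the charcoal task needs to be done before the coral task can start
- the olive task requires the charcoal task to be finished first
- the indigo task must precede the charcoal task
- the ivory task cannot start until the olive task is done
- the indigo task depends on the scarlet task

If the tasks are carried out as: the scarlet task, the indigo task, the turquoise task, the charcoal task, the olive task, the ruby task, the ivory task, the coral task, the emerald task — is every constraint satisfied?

No

Here the ruby task comes after the olive task.
That contradicts the constraint that the ruby task must precede the olive task.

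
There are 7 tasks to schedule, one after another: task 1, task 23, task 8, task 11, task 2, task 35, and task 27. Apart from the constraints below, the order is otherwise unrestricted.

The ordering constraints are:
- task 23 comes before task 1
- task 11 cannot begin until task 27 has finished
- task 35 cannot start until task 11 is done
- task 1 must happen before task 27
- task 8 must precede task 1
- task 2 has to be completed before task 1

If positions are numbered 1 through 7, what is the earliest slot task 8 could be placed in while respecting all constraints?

Task 8 has no prerequisites at all, so it can go in position 1.

1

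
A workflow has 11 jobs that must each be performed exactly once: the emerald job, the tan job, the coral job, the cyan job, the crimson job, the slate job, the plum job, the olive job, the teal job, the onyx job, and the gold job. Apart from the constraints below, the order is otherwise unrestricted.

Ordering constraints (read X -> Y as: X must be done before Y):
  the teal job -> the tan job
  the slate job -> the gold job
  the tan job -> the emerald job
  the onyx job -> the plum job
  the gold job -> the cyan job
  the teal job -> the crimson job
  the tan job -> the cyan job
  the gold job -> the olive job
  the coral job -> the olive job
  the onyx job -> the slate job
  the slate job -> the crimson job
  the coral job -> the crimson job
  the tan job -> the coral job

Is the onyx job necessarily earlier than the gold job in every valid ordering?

Yes

Tracing the constraints gives a chain: the onyx job → the slate job → the gold job.
That forces the onyx job before the gold job in every valid schedule.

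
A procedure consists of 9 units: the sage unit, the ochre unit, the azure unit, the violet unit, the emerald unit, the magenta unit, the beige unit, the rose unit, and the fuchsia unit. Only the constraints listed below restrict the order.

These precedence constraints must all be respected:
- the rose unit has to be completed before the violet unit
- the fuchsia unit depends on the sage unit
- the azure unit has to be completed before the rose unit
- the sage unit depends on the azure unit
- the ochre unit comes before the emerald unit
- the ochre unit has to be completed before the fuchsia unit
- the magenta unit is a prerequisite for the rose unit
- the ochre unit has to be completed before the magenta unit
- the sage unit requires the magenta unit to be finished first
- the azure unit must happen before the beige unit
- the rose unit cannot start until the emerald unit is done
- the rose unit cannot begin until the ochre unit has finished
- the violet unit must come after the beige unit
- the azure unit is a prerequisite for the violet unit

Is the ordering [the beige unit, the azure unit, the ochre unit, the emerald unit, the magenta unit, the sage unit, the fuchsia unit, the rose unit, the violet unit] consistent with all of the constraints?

The sequence places the beige unit ahead of the azure unit.
But one of the constraints requires the azure unit before the beige unit, so this ordering violates it.

No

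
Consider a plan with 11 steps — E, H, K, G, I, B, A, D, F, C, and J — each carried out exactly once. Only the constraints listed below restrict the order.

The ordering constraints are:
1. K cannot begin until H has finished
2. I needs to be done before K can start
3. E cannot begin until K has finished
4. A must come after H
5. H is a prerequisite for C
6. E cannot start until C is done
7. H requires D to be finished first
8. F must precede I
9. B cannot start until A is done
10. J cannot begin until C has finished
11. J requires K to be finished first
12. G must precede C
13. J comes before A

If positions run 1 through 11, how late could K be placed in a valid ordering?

7

The steps that are forced after K, directly or by a chain of constraints, are E, B, A, J. That's 4 steps.
With 4 mandatory successors out of 11 steps total, the latest slot for K is 11−4 = 7, and it's reachable by doing all non-successors before K.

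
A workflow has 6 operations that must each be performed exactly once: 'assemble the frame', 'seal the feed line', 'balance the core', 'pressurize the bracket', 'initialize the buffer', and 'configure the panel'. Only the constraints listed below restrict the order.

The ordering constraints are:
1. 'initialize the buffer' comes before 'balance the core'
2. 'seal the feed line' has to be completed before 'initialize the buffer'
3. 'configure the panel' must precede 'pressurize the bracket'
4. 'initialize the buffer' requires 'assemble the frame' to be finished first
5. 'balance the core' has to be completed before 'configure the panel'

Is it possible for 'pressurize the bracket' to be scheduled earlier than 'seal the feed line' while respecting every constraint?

The constraints give a chain 'seal the feed line' → 'initialize the buffer' → 'balance the core' → 'configure the panel' → 'pressurize the bracket', which forces 'seal the feed line' before 'pressurize the bracket'.
So no valid ordering can have 'pressurize the bracket' before 'seal the feed line'.

No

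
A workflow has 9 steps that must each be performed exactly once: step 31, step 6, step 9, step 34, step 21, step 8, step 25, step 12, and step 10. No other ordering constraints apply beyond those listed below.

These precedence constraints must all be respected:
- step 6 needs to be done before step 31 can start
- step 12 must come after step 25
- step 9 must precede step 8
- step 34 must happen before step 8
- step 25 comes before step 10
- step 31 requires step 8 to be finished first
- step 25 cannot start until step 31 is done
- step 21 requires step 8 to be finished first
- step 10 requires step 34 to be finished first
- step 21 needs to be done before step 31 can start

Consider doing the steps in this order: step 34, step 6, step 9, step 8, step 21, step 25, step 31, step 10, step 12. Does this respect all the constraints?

No

Here step 31 comes after step 25.
Since step 31 is required before step 25, the ordering is invalid.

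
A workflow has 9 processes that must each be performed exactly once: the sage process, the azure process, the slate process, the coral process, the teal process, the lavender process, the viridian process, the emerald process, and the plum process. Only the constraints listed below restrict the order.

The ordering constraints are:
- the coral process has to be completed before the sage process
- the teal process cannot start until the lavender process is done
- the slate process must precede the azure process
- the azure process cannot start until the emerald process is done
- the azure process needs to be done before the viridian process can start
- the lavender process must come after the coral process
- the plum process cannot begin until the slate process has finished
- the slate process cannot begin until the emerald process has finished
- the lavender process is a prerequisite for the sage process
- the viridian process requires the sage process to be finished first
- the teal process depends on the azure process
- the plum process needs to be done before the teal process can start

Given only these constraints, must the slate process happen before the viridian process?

Following the dependencies: the slate process → the azure process → the viridian process.
Hence the slate process necessarily comes before the viridian process.

Yes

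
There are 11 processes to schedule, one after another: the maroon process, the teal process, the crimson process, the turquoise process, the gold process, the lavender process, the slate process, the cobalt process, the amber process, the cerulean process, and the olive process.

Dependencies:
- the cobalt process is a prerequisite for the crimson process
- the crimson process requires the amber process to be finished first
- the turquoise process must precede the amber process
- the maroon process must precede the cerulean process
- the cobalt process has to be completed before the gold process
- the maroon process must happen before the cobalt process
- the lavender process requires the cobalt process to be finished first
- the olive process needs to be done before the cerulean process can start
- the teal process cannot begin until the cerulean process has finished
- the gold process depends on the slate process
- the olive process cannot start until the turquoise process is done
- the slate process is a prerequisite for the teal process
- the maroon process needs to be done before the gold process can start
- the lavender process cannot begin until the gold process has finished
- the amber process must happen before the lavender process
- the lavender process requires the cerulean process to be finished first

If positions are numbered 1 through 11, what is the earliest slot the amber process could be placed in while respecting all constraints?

2

Working backwards through the constraints from the amber process, its only required predecessor is the turquoise process.
So at minimum 1 process comes before the amber process, putting the amber process no earlier than position 2. That position is achievable by scheduling exactly that predecessor first.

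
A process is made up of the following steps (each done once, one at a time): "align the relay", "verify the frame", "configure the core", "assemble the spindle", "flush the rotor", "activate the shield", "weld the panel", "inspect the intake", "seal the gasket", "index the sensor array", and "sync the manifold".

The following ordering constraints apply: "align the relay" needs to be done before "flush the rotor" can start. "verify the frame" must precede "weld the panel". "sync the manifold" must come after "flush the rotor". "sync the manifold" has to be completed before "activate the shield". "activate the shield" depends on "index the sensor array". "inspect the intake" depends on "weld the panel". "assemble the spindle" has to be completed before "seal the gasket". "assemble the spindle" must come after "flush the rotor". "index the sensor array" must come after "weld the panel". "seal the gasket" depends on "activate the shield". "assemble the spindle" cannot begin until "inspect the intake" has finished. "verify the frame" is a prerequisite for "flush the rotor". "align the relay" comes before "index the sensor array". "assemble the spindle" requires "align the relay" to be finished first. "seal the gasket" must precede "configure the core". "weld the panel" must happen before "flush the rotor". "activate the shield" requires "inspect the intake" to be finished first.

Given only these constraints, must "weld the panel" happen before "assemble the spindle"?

Yes

Following the dependencies: "weld the panel" → "flush the rotor" → "assemble the spindle".
So "weld the panel" must precede "assemble the spindle" in any valid ordering.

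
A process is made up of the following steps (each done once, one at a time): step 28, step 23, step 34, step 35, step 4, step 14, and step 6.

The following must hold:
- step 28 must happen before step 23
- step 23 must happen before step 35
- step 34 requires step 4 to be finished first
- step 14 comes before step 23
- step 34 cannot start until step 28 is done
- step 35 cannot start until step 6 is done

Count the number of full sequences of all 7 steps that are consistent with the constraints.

144

4 steps have no prerequisites (step 28, step 4, step 14, step 6), so any of them could come first.
Counting all ways to extend the partial order to a total order gives 144.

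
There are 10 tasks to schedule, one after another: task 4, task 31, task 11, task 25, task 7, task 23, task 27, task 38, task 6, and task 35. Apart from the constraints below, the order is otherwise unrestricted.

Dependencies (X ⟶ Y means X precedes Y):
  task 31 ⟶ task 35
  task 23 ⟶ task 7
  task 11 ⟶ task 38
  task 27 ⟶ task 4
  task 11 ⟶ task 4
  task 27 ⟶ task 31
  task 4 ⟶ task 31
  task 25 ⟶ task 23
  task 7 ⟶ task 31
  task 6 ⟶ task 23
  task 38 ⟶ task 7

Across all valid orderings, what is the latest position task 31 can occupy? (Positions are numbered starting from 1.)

Following the constraints forward from task 31, its only required successor is task 35.
With 1 mandatory successor out of 10 tasks total, the latest slot for task 31 is 10−1 = 9, and it's reachable by doing all non-successors before task 31.

9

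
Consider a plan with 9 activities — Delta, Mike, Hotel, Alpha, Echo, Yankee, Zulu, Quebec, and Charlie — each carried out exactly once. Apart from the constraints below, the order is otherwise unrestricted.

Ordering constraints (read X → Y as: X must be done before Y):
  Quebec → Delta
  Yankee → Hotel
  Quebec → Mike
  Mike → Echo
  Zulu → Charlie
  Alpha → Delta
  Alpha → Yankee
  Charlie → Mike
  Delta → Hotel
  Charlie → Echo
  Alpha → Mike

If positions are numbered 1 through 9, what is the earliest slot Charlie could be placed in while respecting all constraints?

2

The only activity forced before Charlie (directly or transitively) is Zulu.
So at minimum 1 activity comes before Charlie, putting Charlie no earlier than position 2. That position is achievable by scheduling exactly that predecessor first.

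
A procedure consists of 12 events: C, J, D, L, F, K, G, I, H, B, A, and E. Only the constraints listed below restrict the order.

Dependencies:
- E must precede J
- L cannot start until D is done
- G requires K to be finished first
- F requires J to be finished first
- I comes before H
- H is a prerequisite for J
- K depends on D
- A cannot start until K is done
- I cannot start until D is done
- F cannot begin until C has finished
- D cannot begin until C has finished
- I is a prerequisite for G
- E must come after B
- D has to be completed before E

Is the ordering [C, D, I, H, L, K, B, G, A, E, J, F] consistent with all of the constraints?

Checking each listed constraint against this order: for instance, C is in position 1 and F in position 12, so that constraint holds — and the remaining constraints check out the same way.

Yes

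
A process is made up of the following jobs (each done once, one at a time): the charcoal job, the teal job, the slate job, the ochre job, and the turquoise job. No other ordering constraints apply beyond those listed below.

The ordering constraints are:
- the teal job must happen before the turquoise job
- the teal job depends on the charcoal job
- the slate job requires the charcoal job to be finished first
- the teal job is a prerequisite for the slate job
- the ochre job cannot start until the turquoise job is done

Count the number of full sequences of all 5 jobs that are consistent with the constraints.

Only the charcoal job has no prerequisites, so it must go first.
Counting all ways to extend the partial order to a total order gives 3.

3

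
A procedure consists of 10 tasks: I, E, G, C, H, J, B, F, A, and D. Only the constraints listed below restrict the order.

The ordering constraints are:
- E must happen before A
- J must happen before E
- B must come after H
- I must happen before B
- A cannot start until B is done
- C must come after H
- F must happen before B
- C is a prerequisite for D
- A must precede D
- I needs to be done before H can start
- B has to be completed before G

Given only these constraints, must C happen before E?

No chain of constraints connects C to E in either direction.
So C can come before E or after — it is not forced.

No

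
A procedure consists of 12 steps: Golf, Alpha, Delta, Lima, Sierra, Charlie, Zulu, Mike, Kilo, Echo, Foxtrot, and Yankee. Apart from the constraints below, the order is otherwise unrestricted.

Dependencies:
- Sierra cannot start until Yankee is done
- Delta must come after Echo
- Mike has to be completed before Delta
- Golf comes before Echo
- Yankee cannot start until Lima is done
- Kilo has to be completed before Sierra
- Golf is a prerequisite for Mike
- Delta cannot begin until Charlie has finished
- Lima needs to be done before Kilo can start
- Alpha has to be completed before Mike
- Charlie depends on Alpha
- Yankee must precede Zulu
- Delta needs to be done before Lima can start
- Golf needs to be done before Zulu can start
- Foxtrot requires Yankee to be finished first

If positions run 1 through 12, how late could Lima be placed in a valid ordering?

Every step that must follow Lima has to come after it. Tracing all chains starting from Lima, those steps are: Sierra, Zulu, Kilo, Foxtrot, Yankee — 5 in total.
With 5 mandatory successors out of 12 steps total, the latest slot for Lima is 12−5 = 7, and it's reachable by doing all non-successors before Lima.

7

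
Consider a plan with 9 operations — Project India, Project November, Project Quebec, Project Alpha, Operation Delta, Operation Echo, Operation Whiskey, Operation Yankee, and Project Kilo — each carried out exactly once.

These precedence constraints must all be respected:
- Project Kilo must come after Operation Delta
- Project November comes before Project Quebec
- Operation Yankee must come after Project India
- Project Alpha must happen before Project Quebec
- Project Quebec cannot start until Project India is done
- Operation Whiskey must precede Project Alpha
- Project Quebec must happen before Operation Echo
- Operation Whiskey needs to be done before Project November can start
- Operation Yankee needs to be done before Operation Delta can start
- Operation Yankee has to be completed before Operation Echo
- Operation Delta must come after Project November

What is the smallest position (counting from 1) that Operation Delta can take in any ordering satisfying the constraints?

Every operation that must precede Operation Delta has to come before it. Tracing all chains that end at Operation Delta, those operations are: Project India, Project November, Operation Whiskey, Operation Yankee — 4 in total.
So at minimum 4 operations come before Operation Delta, putting Operation Delta no earlier than position 5. That position is achievable by scheduling exactly those predecessors first.

5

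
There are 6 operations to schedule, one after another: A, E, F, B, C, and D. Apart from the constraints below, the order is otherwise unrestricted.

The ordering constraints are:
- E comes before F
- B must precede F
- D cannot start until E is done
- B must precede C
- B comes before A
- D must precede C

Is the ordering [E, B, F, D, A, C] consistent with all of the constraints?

Yes

Every stated constraint is respected: B sits at position 2, ahead of C at position 6, and each of the other listed pairs likewise has the predecessor earlier in the sequence.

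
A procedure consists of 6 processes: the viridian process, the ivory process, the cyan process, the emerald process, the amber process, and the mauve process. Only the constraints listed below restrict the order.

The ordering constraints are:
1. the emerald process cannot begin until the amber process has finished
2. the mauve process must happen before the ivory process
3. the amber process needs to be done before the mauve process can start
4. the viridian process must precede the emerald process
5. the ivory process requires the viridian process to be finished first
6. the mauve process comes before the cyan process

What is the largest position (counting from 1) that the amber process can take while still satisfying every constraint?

2

Every process that must follow the amber process has to come after it. Tracing all chains starting from the amber process, those processes are: the ivory process, the cyan process, the emerald process, the mauve process — 4 in total.
With 4 mandatory successors out of 6 processes total, the latest slot for the amber process is 6−4 = 2, and it's reachable by doing all non-successors before the amber process.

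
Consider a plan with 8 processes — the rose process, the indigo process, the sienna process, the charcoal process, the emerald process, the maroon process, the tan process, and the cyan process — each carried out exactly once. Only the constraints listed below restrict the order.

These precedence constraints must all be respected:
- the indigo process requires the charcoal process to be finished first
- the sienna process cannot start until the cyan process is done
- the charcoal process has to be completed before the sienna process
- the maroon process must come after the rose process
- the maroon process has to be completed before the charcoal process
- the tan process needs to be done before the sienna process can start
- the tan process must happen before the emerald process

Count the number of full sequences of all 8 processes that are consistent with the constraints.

235

3 processes have no prerequisites (the rose process, the tan process, the cyan process), so any of them could come first.
Enumerating by repeatedly choosing an available process (one whose prerequisites are all placed) gives 235 distinct complete orderings.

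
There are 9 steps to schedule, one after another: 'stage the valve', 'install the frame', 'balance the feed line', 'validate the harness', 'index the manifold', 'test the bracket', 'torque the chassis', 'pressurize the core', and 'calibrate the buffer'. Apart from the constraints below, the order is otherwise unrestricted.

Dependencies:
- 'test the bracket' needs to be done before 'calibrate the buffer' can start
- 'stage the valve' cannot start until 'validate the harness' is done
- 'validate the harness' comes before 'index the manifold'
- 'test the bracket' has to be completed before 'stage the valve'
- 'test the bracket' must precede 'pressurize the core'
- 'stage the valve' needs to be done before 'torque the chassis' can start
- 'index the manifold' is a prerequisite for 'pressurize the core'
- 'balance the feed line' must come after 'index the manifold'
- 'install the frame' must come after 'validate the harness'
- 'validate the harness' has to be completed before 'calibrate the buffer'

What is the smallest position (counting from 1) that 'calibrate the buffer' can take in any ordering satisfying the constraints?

3

Every step that must precede 'calibrate the buffer' has to come before it. Tracing all chains that end at 'calibrate the buffer', those steps are: 'validate the harness', 'test the bracket' — 2 in total.
With 2 mandatory predecessors, the earliest 'calibrate the buffer' can sit is position 2+1 = 3, and placing just those 2 first achieves it.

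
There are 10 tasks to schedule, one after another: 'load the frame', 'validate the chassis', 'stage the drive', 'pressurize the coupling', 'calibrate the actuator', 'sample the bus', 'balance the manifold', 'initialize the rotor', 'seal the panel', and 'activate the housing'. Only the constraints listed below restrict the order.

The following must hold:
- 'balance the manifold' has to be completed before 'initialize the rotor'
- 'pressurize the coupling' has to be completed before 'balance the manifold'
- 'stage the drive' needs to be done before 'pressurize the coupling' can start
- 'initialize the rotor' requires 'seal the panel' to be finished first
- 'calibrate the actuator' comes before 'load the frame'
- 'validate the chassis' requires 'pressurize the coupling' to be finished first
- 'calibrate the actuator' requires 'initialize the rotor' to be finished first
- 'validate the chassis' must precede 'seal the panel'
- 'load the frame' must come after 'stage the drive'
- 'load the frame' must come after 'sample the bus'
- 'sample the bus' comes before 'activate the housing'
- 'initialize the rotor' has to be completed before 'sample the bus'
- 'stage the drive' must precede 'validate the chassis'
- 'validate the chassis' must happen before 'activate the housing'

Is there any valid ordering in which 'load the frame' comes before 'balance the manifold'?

Following 'balance the manifold' → 'initialize the rotor' → 'calibrate the actuator' → 'load the frame', 'balance the manifold' must precede 'load the frame' in every valid ordering.
Hence 'load the frame' can never be scheduled before 'balance the manifold'.

No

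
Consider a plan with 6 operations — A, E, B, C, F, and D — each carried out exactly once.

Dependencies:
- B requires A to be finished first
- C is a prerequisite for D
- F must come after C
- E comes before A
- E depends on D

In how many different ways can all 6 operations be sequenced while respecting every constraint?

5

C is the only operation with nothing required before it, so every ordering starts there.
Counting all ways to extend the partial order to a total order gives 5.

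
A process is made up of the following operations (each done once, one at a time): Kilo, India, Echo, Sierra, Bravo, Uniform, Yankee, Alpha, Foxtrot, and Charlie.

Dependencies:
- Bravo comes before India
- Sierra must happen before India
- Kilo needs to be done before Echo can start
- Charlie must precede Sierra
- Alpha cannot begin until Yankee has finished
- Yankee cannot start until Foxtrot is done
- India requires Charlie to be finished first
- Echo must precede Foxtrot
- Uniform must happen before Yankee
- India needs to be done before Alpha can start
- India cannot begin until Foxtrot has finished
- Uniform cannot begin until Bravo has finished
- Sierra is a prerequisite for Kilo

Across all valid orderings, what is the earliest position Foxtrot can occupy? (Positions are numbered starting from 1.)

5

Working backwards through the constraints from Foxtrot, its full set of required predecessors is Kilo, Echo, Sierra, Charlie — 4 of them.
With 4 mandatory predecessors, the earliest Foxtrot can sit is position 4+1 = 5, and placing just those 4 first achieves it.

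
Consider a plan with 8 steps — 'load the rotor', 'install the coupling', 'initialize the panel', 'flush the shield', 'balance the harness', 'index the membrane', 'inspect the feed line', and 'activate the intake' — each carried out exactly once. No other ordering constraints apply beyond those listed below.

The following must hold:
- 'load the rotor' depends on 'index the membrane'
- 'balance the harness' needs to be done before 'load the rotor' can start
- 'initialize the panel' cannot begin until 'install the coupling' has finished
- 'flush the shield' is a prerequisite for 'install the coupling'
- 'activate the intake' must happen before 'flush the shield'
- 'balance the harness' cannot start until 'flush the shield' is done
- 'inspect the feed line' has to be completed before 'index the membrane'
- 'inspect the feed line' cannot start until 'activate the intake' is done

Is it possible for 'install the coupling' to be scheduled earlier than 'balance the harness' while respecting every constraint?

No chain of constraints runs from 'balance the harness' to 'install the coupling', so 'balance the harness' is not required to come first.
So a valid ordering placing 'install the coupling' earlier than 'balance the harness' exists.

Yes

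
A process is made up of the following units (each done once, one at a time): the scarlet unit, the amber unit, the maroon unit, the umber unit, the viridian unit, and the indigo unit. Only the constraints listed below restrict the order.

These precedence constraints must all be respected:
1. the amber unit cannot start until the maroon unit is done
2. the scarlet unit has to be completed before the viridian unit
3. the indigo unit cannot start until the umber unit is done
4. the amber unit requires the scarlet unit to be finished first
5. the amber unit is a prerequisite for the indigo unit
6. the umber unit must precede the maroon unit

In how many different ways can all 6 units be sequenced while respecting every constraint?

12

The units with no prerequisites are the scarlet unit, the umber unit; any of them can be placed first.
Systematically extending each partial ordering one unit at a time and counting, there are 12 complete orderings.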